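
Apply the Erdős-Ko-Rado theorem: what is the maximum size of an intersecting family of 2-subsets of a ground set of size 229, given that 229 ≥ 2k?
max |F| = C(228, 1) = 228

Erdős-Ko-Rado (1961): when n ≥ 2k, max |F| = C(n−1, k−1). The bound is attained by the star {A : i ∈ A} for any fixed i ∈ [n]. Here C(229−1, 2−1) = C(228, 1) = 228.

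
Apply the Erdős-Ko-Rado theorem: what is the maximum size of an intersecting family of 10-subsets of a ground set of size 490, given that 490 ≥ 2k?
max |F| = C(489, 9) = 4091261361280404597

The Erdős-Ko-Rado theorem states: for n ≥ 2k, an intersecting family of k-subsets of an n-element set has size at most C(n − 1, k − 1), with equality for 'star' families {A ⊆ [n] : |A| = k, i ∈ A} (fix an element i). For n = 490, k = 10: C(489, 9) = 4091261361280404597.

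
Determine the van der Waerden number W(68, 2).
W(68, 2) = 68 + 1 = 69

A 2-term AP is any pair of integers, so a monochromatic 2-AP exists iff some colour is used at least twice. With 68 colours, the colouring i ↦ i on {1, ..., 68} uses each colour once, avoiding any monochromatic pair, so W(68, 2) > 68. For {1, ..., 69}, pigeonhole forces two integers of the same colour, which form a monochromatic 2-AP. Hence W(68, 2) = 69.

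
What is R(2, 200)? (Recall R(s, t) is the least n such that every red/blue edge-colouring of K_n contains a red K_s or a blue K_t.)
R(2, 200) = 200

R(2, k) = k for all k ≥ 2: in a 2-colouring of K_k, either some edge is red (a red K_2) or all edges are blue (a blue K_k). And K_{199} coloured all-blue has no blue K_200, so R(2, 200) > 199. Hence R(2, 200) = 200.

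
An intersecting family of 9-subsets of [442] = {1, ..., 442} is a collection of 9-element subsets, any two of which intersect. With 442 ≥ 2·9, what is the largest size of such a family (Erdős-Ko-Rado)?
max |F| = C(441, 8) = 33285592036768995

The Erdős-Ko-Rado theorem states: for n ≥ 2k, an intersecting family of k-subsets of an n-element set has size at most C(n − 1, k − 1), with equality for 'star' families {A ⊆ [n] : |A| = k, i ∈ A} (fix an element i). For n = 442, k = 9: C(441, 8) = 33285592036768995.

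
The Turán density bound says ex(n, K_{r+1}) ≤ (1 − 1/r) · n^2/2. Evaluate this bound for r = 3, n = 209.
Turán density bound = (2/3) · 209^2/2 = 43681/3 ≈ 14560.3333

Turán's theorem: ex(n, K_{r+1}) is achieved by the complete r-partite Turán graph T(n, r) with parts as balanced as possible, and is at most (1 − 1/r) · n^2/2. For r = 3, n = 209: the density bound is (2/3) · 43681/2 = 43681/3 ≈ 14560.3333. The integer-valued extremum is e(T(209, 3)) = 14560, which is strictly less than the density bound 43681/3 since 3 ∤ 209 (the parts of T(209, 3) cannot all be equal).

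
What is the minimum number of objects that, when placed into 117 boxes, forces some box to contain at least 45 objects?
n = (45 − 1)·117 + 1 = 5149

By the generalised pigeonhole principle, to guarantee some box contains ≥ r objects we need more than (r − 1) · k objects total. Threshold: n = (r − 1) · k + 1. With r = 45 and k = 117: n = 44 · 117 + 1 = 5148 + 1 = 5149. For n = 5148 = 44 · 117, we can put exactly 44 objects in every box, avoiding 45 in any single one — so 5149 is tight.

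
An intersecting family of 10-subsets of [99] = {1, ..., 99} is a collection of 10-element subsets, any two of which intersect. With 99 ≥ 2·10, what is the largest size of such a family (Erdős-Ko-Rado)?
max |F| = C(98, 9) = 1573664496040

Erdős-Ko-Rado (1961): when n ≥ 2k, max |F| = C(n−1, k−1). The bound is attained by the star {A : i ∈ A} for any fixed i ∈ [n]. Here C(99−1, 10−1) = C(98, 9) = 1573664496040.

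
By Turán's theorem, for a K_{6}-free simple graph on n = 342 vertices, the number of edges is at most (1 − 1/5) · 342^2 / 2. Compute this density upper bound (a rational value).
Turán density bound = (4/5) · 342^2/2 = 233928/5 ≈ 46785.6

Turán's theorem: ex(n, K_{r+1}) is achieved by the complete r-partite Turán graph T(n, r) with parts as balanced as possible, and is at most (1 − 1/r) · n^2/2. For r = 5, n = 342: the density bound is (4/5) · 116964/2 = 233928/5 ≈ 46785.6. The integer-valued extremum is e(T(342, 5)) = 46785, which is strictly less than the density bound 233928/5 since 5 ∤ 342 (the parts of T(342, 5) cannot all be equal).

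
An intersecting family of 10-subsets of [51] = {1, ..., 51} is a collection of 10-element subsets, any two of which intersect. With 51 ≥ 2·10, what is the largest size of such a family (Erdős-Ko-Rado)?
max |F| = C(50, 9) = 2505433700

Erdős-Ko-Rado (1961): when n ≥ 2k, max |F| = C(n−1, k−1). The bound is attained by the star {A : i ∈ A} for any fixed i ∈ [n]. Here C(51−1, 10−1) = C(50, 9) = 2505433700.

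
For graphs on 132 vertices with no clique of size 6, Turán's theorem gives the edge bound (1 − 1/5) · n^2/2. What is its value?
Turán density bound = (4/5) · 132^2/2 = 34848/5 ≈ 6969.6

Turán's theorem: ex(n, K_{r+1}) is achieved by the complete r-partite Turán graph T(n, r) with parts as balanced as possible, and is at most (1 − 1/r) · n^2/2. For r = 5, n = 132: the density bound is (4/5) · 17424/2 = 34848/5 ≈ 6969.6. The integer-valued extremum is e(T(132, 5)) = 6969, which is strictly less than the density bound 34848/5 since 5 ∤ 132 (the parts of T(132, 5) cannot all be equal).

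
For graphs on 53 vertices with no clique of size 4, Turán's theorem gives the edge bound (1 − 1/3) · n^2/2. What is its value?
Turán density bound = (2/3) · 53^2/2 = 2809/3 ≈ 936.3333

Turán's theorem: ex(n, K_{r+1}) is achieved by the complete r-partite Turán graph T(n, r) with parts as balanced as possible, and is at most (1 − 1/r) · n^2/2. For r = 3, n = 53: the density bound is (2/3) · 2809/2 = 2809/3 ≈ 936.3333. The integer-valued extremum is e(T(53, 3)) = 936, which is strictly less than the density bound 2809/3 since 3 ∤ 53 (the parts of T(53, 3) cannot all be equal).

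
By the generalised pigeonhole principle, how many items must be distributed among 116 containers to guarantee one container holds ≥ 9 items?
n = (9 − 1)·116 + 1 = 929

By the generalised pigeonhole principle, to guarantee some box contains ≥ r objects we need more than (r − 1) · k objects total. Threshold: n = (r − 1) · k + 1. With r = 9 and k = 116: n = 8 · 116 + 1 = 928 + 1 = 929. For n = 928 = 8 · 116, we can put exactly 8 objects in every box, avoiding 9 in any single one — so 929 is tight.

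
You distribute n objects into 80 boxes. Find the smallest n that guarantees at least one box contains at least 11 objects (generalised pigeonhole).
n = (11 − 1)·80 + 1 = 801

By the generalised pigeonhole principle, to guarantee some box contains ≥ r objects we need more than (r − 1) · k objects total. Threshold: n = (r − 1) · k + 1. With r = 11 and k = 80: n = 10 · 80 + 1 = 800 + 1 = 801. For n = 800 = 10 · 80, we can put exactly 10 objects in every box, avoiding 11 in any single one — so 801 is tight.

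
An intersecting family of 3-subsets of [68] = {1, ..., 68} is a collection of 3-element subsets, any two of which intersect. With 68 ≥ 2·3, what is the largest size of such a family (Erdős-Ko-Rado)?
max |F| = C(67, 2) = 2211

The Erdős-Ko-Rado theorem states: for n ≥ 2k, an intersecting family of k-subsets of an n-element set has size at most C(n − 1, k − 1), with equality for 'star' families {A ⊆ [n] : |A| = k, i ∈ A} (fix an element i). For n = 68, k = 3: C(67, 2) = 2211.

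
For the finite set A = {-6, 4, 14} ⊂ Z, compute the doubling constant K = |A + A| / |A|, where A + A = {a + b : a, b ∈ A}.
K = |A + A| / |A| = 5/3

Enumerate A + A = {a + b : a, b ∈ A}. With |A| = 3, there are |A|^2 = 9 ordered sum pairs; collecting distinct values, A + A = {-12, -2, 8, 18, 28}, so |A + A| = 5. Thus K = 5/3. Here |A + A| = 2|A| − 1 = 5, the minimum possible — so K = 5/3 is minimal, which holds iff A is an arithmetic progression.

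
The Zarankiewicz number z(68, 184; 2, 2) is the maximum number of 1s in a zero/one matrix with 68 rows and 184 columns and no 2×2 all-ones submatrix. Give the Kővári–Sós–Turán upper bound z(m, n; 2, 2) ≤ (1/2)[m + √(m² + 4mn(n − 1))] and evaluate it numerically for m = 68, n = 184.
z(68, 184; 2, 2) ≤ (1/2)[68 + √(68² + 4·68·184·183)] = (1/2)[68 + √9163408] = 1547.5561

Kővári–Sós–Turán: let r_1, ..., r_68 be the row sums and z = Σ r_i the total number of 1s. Each pair of columns can share at most one row with both entries 1 (else a 2×2 all-ones block appears), so Σ_i C(r_i, 2) ≤ C(184, 2) = 16836. By convexity Σ_i C(r_i, 2) ≥ 68·C(z/68, 2) = z(z − 68)/(2·68), giving z² − 68z − 68·184·183 ≤ 0 and hence z ≤ (1/2)[68 + √(4624 + 4·2289696)] = (1/2)[68 + √9163408] ≈ (1/2)(68 + 3027.1122) = 1547.5561.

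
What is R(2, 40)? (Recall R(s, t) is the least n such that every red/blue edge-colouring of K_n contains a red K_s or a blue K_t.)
R(2, 40) = 40

R(2, k) = k for all k ≥ 2: in a 2-colouring of K_k, either some edge is red (a red K_2) or all edges are blue (a blue K_k). And K_{39} coloured all-blue has no blue K_40, so R(2, 40) > 39. Hence R(2, 40) = 40.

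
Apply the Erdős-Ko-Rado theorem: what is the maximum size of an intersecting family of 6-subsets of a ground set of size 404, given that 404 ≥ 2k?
max |F| = C(403, 5) = 86402659980

Erdős-Ko-Rado (1961): when n ≥ 2k, max |F| = C(n−1, k−1). The bound is attained by the star {A : i ∈ A} for any fixed i ∈ [n]. Here C(404−1, 6−1) = C(403, 5) = 86402659980.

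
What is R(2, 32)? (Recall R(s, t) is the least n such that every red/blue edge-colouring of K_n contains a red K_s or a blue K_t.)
R(2, 32) = 32

R(2, k) = k for all k ≥ 2: in a 2-colouring of K_k, either some edge is red (a red K_2) or all edges are blue (a blue K_k). And K_{31} coloured all-blue has no blue K_32, so R(2, 32) > 31. Hence R(2, 32) = 32.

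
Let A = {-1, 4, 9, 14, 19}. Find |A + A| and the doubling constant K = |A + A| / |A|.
K = |A + A| / |A| = 9/5

Enumerate A + A = {a + b : a, b ∈ A}. With |A| = 5, there are |A|^2 = 25 ordered sum pairs; collecting distinct values, A + A = {-2, 3, 8, 13, 18, 23, 28, 33, 38}, so |A + A| = 9. Thus K = 9/5. Here |A + A| = 2|A| − 1 = 9, the minimum possible — so K = 9/5 is minimal, which holds iff A is an arithmetic progression.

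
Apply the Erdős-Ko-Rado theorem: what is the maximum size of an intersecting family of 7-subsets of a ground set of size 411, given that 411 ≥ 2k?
max |F| = C(410, 6) = 6359314409910

The Erdős-Ko-Rado theorem states: for n ≥ 2k, an intersecting family of k-subsets of an n-element set has size at most C(n − 1, k − 1), with equality for 'star' families {A ⊆ [n] : |A| = k, i ∈ A} (fix an element i). For n = 411, k = 7: C(410, 6) = 6359314409910.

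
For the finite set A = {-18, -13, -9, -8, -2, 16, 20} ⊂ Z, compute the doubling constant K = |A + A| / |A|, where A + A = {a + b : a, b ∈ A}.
K = |A + A| / |A| = 26/7

Enumerate A + A = {a + b : a, b ∈ A}. With |A| = 7, there are |A|^2 = 49 ordered sum pairs; collecting distinct values, A + A = {-36, -31, -27, -26, -22, -21, -20, -18, -17, -16, -15, -11, -10, -4, -2, 2, 3, 7, 8, 11, 12, 14, 18, 32, 36, 40}, so |A + A| = 26. Thus K = 26/7. For comparison, the minimum possible |A + A| over all 7-element sets is 2·7 − 1 = 13 (so min K = 13/7), attained only by arithmetic progressions.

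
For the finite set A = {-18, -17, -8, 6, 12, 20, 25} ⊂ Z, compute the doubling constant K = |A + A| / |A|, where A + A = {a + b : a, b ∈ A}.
K = |A + A| / |A| = 27/7

Enumerate A + A = {a + b : a, b ∈ A}. With |A| = 7, there are |A|^2 = 49 ordered sum pairs; collecting distinct values, A + A = {-36, -35, -34, -26, -25, -16, -12, -11, -6, -5, -2, 2, 3, 4, 7, 8, 12, 17, 18, 24, 26, 31, 32, 37, 40, 45, 50}, so |A + A| = 27. Thus K = 27/7. For comparison, the minimum possible |A + A| over all 7-element sets is 2·7 − 1 = 13 (so min K = 13/7), attained only by arithmetic progressions.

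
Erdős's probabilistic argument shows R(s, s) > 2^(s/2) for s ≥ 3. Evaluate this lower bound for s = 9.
2^(9/2) = 22.6274; so R(9, 9) > 22.6274

Colour each edge of K_n uniformly at random with red/blue. The expected number of monochromatic K_9 is C(n, 9) · 2 · 2^(−C(9,2)). If C(n, 9) · 2^(1 − C(9,2)) < 1, then with positive probability no monochromatic K_9 exists, so R(9, 9) > n. The standard estimate C(n, 9) ≤ n^9/9! shows this inequality holds whenever n ≤ 2^(9/2) (since 9! · 2^(C(9,2) − 1) > 2^(9^2/2) ≥ n^9). Hence R(9, 9) > 2^(9/2) = 22.6274.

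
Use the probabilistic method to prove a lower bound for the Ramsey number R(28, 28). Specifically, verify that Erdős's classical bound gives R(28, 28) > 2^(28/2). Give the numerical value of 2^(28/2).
2^(28/2) = 16384; so R(28, 28) > 16384

Colour each edge of K_n uniformly at random with red/blue. The expected number of monochromatic K_28 is C(n, 28) · 2 · 2^(−C(28,2)). If C(n, 28) · 2^(1 − C(28,2)) < 1, then with positive probability no monochromatic K_28 exists, so R(28, 28) > n. The standard estimate C(n, 28) ≤ n^28/28! shows this inequality holds whenever n ≤ 2^(28/2) (since 28! · 2^(C(28,2) − 1) > 2^(28^2/2) ≥ n^28). Hence R(28, 28) > 2^(28/2) = 16384.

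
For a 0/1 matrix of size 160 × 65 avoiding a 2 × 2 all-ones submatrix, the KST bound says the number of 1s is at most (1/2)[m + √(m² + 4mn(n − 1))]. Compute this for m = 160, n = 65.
z(160, 65; 2, 2) ≤ (1/2)[160 + √(160² + 4·160·65·64)] = (1/2)[160 + √2688000] = 899.7561

Kővári–Sós–Turán: let r_1, ..., r_160 be the row sums and z = Σ r_i the total number of 1s. Each pair of columns can share at most one row with both entries 1 (else a 2×2 all-ones block appears), so Σ_i C(r_i, 2) ≤ C(65, 2) = 2080. By convexity Σ_i C(r_i, 2) ≥ 160·C(z/160, 2) = z(z − 160)/(2·160), giving z² − 160z − 160·65·64 ≤ 0 and hence z ≤ (1/2)[160 + √(25600 + 4·665600)] = (1/2)[160 + √2688000] ≈ (1/2)(160 + 1639.5121) = 899.7561.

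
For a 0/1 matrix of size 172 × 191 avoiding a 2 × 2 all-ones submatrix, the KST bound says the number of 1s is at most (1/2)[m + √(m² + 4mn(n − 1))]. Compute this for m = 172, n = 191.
z(172, 191; 2, 2) ≤ (1/2)[172 + √(172² + 4·172·191·190)] = (1/2)[172 + √24997104] = 2585.8552

Kővári–Sós–Turán: let r_1, ..., r_172 be the row sums and z = Σ r_i the total number of 1s. Each pair of columns can share at most one row with both entries 1 (else a 2×2 all-ones block appears), so Σ_i C(r_i, 2) ≤ C(191, 2) = 18145. By convexity Σ_i C(r_i, 2) ≥ 172·C(z/172, 2) = z(z − 172)/(2·172), giving z² − 172z − 172·191·190 ≤ 0 and hence z ≤ (1/2)[172 + √(29584 + 4·6241880)] = (1/2)[172 + √24997104] ≈ (1/2)(172 + 4999.7104) = 2585.8552.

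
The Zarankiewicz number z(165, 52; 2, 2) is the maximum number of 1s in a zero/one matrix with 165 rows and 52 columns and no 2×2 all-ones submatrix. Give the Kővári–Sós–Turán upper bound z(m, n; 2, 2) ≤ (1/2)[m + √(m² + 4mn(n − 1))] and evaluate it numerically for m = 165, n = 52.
z(165, 52; 2, 2) ≤ (1/2)[165 + √(165² + 4·165·52·51)] = (1/2)[165 + √1777545] = 749.123

Kővári–Sós–Turán: let r_1, ..., r_165 be the row sums and z = Σ r_i the total number of 1s. Each pair of columns can share at most one row with both entries 1 (else a 2×2 all-ones block appears), so Σ_i C(r_i, 2) ≤ C(52, 2) = 1326. By convexity Σ_i C(r_i, 2) ≥ 165·C(z/165, 2) = z(z − 165)/(2·165), giving z² − 165z − 165·52·51 ≤ 0 and hence z ≤ (1/2)[165 + √(27225 + 4·437580)] = (1/2)[165 + √1777545] ≈ (1/2)(165 + 1333.246) = 749.123.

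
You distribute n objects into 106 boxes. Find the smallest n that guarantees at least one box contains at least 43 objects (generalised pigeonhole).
n = (43 − 1)·106 + 1 = 4453

By the generalised pigeonhole principle, to guarantee some box contains ≥ r objects we need more than (r − 1) · k objects total. Threshold: n = (r − 1) · k + 1. With r = 43 and k = 106: n = 42 · 106 + 1 = 4452 + 1 = 4453. For n = 4452 = 42 · 106, we can put exactly 42 objects in every box, avoiding 43 in any single one — so 4453 is tight.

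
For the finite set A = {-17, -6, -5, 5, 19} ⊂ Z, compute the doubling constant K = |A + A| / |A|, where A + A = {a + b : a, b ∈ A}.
K = |A + A| / |A| = 14/5

Enumerate A + A = {a + b : a, b ∈ A}. With |A| = 5, there are |A|^2 = 25 ordered sum pairs; collecting distinct values, A + A = {-34, -23, -22, -12, -11, -10, -1, 0, 2, 10, 13, 14, 24, 38}, so |A + A| = 14. Thus K = 14/5. For comparison, the minimum possible |A + A| over all 5-element sets is 2·5 − 1 = 9 (so min K = 9/5), attained only by arithmetic progressions.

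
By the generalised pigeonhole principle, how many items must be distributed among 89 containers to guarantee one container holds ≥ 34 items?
n = (34 − 1)·89 + 1 = 2938

By the generalised pigeonhole principle, to guarantee some box contains ≥ r objects we need more than (r − 1) · k objects total. Threshold: n = (r − 1) · k + 1. With r = 34 and k = 89: n = 33 · 89 + 1 = 2937 + 1 = 2938. For n = 2937 = 33 · 89, we can put exactly 33 objects in every box, avoiding 34 in any single one — so 2938 is tight.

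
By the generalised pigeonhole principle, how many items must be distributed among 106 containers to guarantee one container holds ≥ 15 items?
n = (15 − 1)·106 + 1 = 1485

By the generalised pigeonhole principle, to guarantee some box contains ≥ r objects we need more than (r − 1) · k objects total. Threshold: n = (r − 1) · k + 1. With r = 15 and k = 106: n = 14 · 106 + 1 = 1484 + 1 = 1485. For n = 1484 = 14 · 106, we can put exactly 14 objects in every box, avoiding 15 in any single one — so 1485 is tight.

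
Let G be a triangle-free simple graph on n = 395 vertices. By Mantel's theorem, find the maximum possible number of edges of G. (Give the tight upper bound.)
ex(395, K_3) = ⌊395^2/4⌋ = 39006

Mantel (1907): a triangle-free graph on n vertices has at most ⌊n^2/4⌋ edges, with equality for the complete bipartite graph K_{⌊n/2⌋, ⌈n/2⌉}. For n = 395: ⌊395^2/4⌋ = ⌊156025/4⌋ = 39006. The extremal graph is K_{197, 198}, which has 197·198 = 39006 edges.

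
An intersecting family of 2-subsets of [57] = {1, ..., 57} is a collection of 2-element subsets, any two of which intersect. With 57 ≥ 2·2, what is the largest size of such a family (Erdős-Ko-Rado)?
max |F| = C(56, 1) = 56

The Erdős-Ko-Rado theorem states: for n ≥ 2k, an intersecting family of k-subsets of an n-element set has size at most C(n − 1, k − 1), with equality for 'star' families {A ⊆ [n] : |A| = k, i ∈ A} (fix an element i). For n = 57, k = 2: C(56, 1) = 56.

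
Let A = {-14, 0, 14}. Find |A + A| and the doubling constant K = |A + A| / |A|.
K = |A + A| / |A| = 5/3

Enumerate A + A = {a + b : a, b ∈ A}. With |A| = 3, there are |A|^2 = 9 ordered sum pairs; collecting distinct values, A + A = {-28, -14, 0, 14, 28}, so |A + A| = 5. Thus K = 5/3. Here |A + A| = 2|A| − 1 = 5, the minimum possible — so K = 5/3 is minimal, which holds iff A is an arithmetic progression.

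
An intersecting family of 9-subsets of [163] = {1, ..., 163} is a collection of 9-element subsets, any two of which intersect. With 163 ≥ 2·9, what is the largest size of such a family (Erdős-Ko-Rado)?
max |F| = C(162, 8) = 9870758125020

The Erdős-Ko-Rado theorem states: for n ≥ 2k, an intersecting family of k-subsets of an n-element set has size at most C(n − 1, k − 1), with equality for 'star' families {A ⊆ [n] : |A| = k, i ∈ A} (fix an element i). For n = 163, k = 9: C(162, 8) = 9870758125020.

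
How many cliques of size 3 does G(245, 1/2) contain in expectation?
E[# K_3] = C(245, 3) · (1/2)^C(3, 2) = 2421090 / 2^3 = 1210545/4 = 302636.25

For each 3-subset S of vertices (there are C(245, 3) = 2421090 such S), let X_S = 1 if S induces a K_3 (all C(3, 2) = 3 edges present). Then P(X_S = 1) = (1/2)^3 = 1/8. By linearity of expectation, E[# K_3] = C(245, 3) · (1/2)^3 = 2421090 / 8 = 1210545/4 = 302636.25.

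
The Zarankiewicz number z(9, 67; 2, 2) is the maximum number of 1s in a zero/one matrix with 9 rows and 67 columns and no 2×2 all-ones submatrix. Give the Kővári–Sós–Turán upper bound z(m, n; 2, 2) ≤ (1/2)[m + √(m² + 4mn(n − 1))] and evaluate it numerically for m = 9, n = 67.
z(9, 67; 2, 2) ≤ (1/2)[9 + √(9² + 4·9·67·66)] = (1/2)[9 + √159273] = 204.0451

Kővári–Sós–Turán: let r_1, ..., r_9 be the row sums and z = Σ r_i the total number of 1s. Each pair of columns can share at most one row with both entries 1 (else a 2×2 all-ones block appears), so Σ_i C(r_i, 2) ≤ C(67, 2) = 2211. By convexity Σ_i C(r_i, 2) ≥ 9·C(z/9, 2) = z(z − 9)/(2·9), giving z² − 9z − 9·67·66 ≤ 0 and hence z ≤ (1/2)[9 + √(81 + 4·39798)] = (1/2)[9 + √159273] ≈ (1/2)(9 + 399.0902) = 204.0451.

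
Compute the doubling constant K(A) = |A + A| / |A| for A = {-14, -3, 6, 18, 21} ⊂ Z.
K = |A + A| / |A| = 15/5 = 3

Enumerate A + A = {a + b : a, b ∈ A}. With |A| = 5, there are |A|^2 = 25 ordered sum pairs; collecting distinct values, A + A = {-28, -17, -8, -6, 3, 4, 7, 12, 15, 18, 24, 27, 36, 39, 42}, so |A + A| = 15. Thus K = 15/5 = 3. For comparison, the minimum possible |A + A| over all 5-element sets is 2·5 − 1 = 9 (so min K = 9/5), attained only by arithmetic progressions.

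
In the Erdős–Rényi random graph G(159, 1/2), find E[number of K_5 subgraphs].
E[# K_5] = C(159, 5) · (1/2)^C(5, 2) = 794747031 / 2^10 ≈ 776120.147461

For each 5-subset S of vertices (there are C(159, 5) = 794747031 such S), let X_S = 1 if S induces a K_5 (all C(5, 2) = 10 edges present). Then P(X_S = 1) = (1/2)^10 = 1/1024. By linearity of expectation, E[# K_5] = C(159, 5) · (1/2)^10 = 794747031 / 1024 ≈ 776120.147461.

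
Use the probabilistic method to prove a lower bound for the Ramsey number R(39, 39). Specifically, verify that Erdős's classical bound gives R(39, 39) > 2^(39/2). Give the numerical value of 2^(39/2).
2^(39/2) = 741455.2002; so R(39, 39) > 741455.2002

Colour each edge of K_n uniformly at random with red/blue. The expected number of monochromatic K_39 is C(n, 39) · 2 · 2^(−C(39,2)). If C(n, 39) · 2^(1 − C(39,2)) < 1, then with positive probability no monochromatic K_39 exists, so R(39, 39) > n. The standard estimate C(n, 39) ≤ n^39/39! shows this inequality holds whenever n ≤ 2^(39/2) (since 39! · 2^(C(39,2) − 1) > 2^(39^2/2) ≥ n^39). Hence R(39, 39) > 2^(39/2) = 741455.2002.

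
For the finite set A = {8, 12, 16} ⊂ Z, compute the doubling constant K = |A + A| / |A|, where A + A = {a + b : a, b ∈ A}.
K = |A + A| / |A| = 5/3

Enumerate A + A = {a + b : a, b ∈ A}. With |A| = 3, there are |A|^2 = 9 ordered sum pairs; collecting distinct values, A + A = {16, 20, 24, 28, 32}, so |A + A| = 5. Thus K = 5/3. Here |A + A| = 2|A| − 1 = 5, the minimum possible — so K = 5/3 is minimal, which holds iff A is an arithmetic progression.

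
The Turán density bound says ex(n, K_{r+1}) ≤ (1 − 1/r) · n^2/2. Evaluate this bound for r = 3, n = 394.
Turán density bound = (2/3) · 394^2/2 = 155236/3 ≈ 51745.3333

Turán's theorem: ex(n, K_{r+1}) is achieved by the complete r-partite Turán graph T(n, r) with parts as balanced as possible, and is at most (1 − 1/r) · n^2/2. For r = 3, n = 394: the density bound is (2/3) · 155236/2 = 155236/3 ≈ 51745.3333. The integer-valued extremum is e(T(394, 3)) = 51745, which is strictly less than the density bound 155236/3 since 3 ∤ 394 (the parts of T(394, 3) cannot all be equal).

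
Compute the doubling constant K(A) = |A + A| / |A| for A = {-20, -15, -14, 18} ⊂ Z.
K = |A + A| / |A| = 10/4 = 5/2

Enumerate A + A = {a + b : a, b ∈ A}. With |A| = 4, there are |A|^2 = 16 ordered sum pairs; collecting distinct values, A + A = {-40, -35, -34, -30, -29, -28, -2, 3, 4, 36}, so |A + A| = 10. Thus K = 10/4 = 5/2. For comparison, the minimum possible |A + A| over all 4-element sets is 2·4 − 1 = 7 (so min K = 7/4), attained only by arithmetic progressions.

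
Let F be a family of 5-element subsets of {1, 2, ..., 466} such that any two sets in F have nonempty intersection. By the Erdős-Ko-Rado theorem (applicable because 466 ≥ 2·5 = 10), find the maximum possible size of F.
max |F| = C(465, 4) = 1923014940

The Erdős-Ko-Rado theorem states: for n ≥ 2k, an intersecting family of k-subsets of an n-element set has size at most C(n − 1, k − 1), with equality for 'star' families {A ⊆ [n] : |A| = k, i ∈ A} (fix an element i). For n = 466, k = 5: C(465, 4) = 1923014940.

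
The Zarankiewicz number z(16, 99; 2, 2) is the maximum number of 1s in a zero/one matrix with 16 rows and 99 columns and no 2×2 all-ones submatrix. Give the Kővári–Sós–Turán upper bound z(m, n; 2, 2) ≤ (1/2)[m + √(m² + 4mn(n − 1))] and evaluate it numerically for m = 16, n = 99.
z(16, 99; 2, 2) ≤ (1/2)[16 + √(16² + 4·16·99·98)] = (1/2)[16 + √621184] = 402.0761

Kővári–Sós–Turán: let r_1, ..., r_16 be the row sums and z = Σ r_i the total number of 1s. Each pair of columns can share at most one row with both entries 1 (else a 2×2 all-ones block appears), so Σ_i C(r_i, 2) ≤ C(99, 2) = 4851. By convexity Σ_i C(r_i, 2) ≥ 16·C(z/16, 2) = z(z − 16)/(2·16), giving z² − 16z − 16·99·98 ≤ 0 and hence z ≤ (1/2)[16 + √(256 + 4·155232)] = (1/2)[16 + √621184] ≈ (1/2)(16 + 788.1523) = 402.0761.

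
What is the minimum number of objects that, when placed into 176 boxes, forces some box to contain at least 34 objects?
n = (34 − 1)·176 + 1 = 5809

By the generalised pigeonhole principle, to guarantee some box contains ≥ r objects we need more than (r − 1) · k objects total. Threshold: n = (r − 1) · k + 1. With r = 34 and k = 176: n = 33 · 176 + 1 = 5808 + 1 = 5809. For n = 5808 = 33 · 176, we can put exactly 33 objects in every box, avoiding 34 in any single one — so 5809 is tight.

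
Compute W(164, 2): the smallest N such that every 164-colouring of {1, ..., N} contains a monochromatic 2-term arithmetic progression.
W(164, 2) = 164 + 1 = 165

A 2-term AP is any pair of integers, so a monochromatic 2-AP exists iff some colour is used at least twice. With 164 colours, the colouring i ↦ i on {1, ..., 164} uses each colour once, avoiding any monochromatic pair, so W(164, 2) > 164. For {1, ..., 165}, pigeonhole forces two integers of the same colour, which form a monochromatic 2-AP. Hence W(164, 2) = 165.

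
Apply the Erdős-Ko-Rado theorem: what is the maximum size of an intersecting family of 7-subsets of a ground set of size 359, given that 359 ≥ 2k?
max |F| = C(358, 6) = 2803335422713

The Erdős-Ko-Rado theorem states: for n ≥ 2k, an intersecting family of k-subsets of an n-element set has size at most C(n − 1, k − 1), with equality for 'star' families {A ⊆ [n] : |A| = k, i ∈ A} (fix an element i). For n = 359, k = 7: C(358, 6) = 2803335422713.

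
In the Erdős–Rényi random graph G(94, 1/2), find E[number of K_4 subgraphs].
E[# K_4] = C(94, 4) · (1/2)^C(4, 2) = 3049501 / 2^6 = 47648.453125

For each 4-subset S of vertices (there are C(94, 4) = 3049501 such S), let X_S = 1 if S induces a K_4 (all C(4, 2) = 6 edges present). Then P(X_S = 1) = (1/2)^6 = 1/64. By linearity of expectation, E[# K_4] = C(94, 4) · (1/2)^6 = 3049501 / 64 = 47648.453125.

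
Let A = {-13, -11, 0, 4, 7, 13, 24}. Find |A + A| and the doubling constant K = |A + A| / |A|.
K = |A + A| / |A| = 25/7

Enumerate A + A = {a + b : a, b ∈ A}. With |A| = 7, there are |A|^2 = 49 ordered sum pairs; collecting distinct values, A + A = {-26, -24, -22, -13, -11, -9, -7, -6, -4, 0, 2, 4, 7, 8, 11, 13, 14, 17, 20, 24, 26, 28, 31, 37, 48}, so |A + A| = 25. Thus K = 25/7. For comparison, the minimum possible |A + A| over all 7-element sets is 2·7 − 1 = 13 (so min K = 13/7), attained only by arithmetic progressions.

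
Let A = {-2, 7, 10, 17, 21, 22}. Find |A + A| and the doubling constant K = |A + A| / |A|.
K = |A + A| / |A| = 20/6 = 10/3

Enumerate A + A = {a + b : a, b ∈ A}. With |A| = 6, there are |A|^2 = 36 ordered sum pairs; collecting distinct values, A + A = {-4, 5, 8, 14, 15, 17, 19, 20, 24, 27, 28, 29, 31, 32, 34, 38, 39, 42, 43, 44}, so |A + A| = 20. Thus K = 20/6 = 10/3. For comparison, the minimum possible |A + A| over all 6-element sets is 2·6 − 1 = 11 (so min K = 11/6), attained only by arithmetic progressions.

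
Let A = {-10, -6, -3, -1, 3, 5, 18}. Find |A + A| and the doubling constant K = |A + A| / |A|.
K = |A + A| / |A| = 25/7

Enumerate A + A = {a + b : a, b ∈ A}. With |A| = 7, there are |A|^2 = 49 ordered sum pairs; collecting distinct values, A + A = {-20, -16, -13, -12, -11, -9, -7, -6, -5, -4, -3, -2, -1, 0, 2, 4, 6, 8, 10, 12, 15, 17, 21, 23, 36}, so |A + A| = 25. Thus K = 25/7. For comparison, the minimum possible |A + A| over all 7-element sets is 2·7 − 1 = 13 (so min K = 13/7), attained only by arithmetic progressions.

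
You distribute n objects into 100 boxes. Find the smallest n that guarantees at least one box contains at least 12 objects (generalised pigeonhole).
n = (12 − 1)·100 + 1 = 1101

By the generalised pigeonhole principle, to guarantee some box contains ≥ r objects we need more than (r − 1) · k objects total. Threshold: n = (r − 1) · k + 1. With r = 12 and k = 100: n = 11 · 100 + 1 = 1100 + 1 = 1101. For n = 1100 = 11 · 100, we can put exactly 11 objects in every box, avoiding 12 in any single one — so 1101 is tight.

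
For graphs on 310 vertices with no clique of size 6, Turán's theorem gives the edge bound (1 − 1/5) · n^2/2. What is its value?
Turán density bound = (4/5) · 310^2/2 = 38440

Turán's theorem: ex(n, K_{r+1}) is achieved by the complete r-partite Turán graph T(n, r) with parts as balanced as possible, and is at most (1 − 1/r) · n^2/2. For r = 5, n = 310: the density bound is (4/5) · 96100/2 = 38440. Since 5 ∣ 310, the Turán graph T(310, 5) has parts of equal size 62, and its edge count e(T(310, 5)) = 38440 attains the density bound exactly.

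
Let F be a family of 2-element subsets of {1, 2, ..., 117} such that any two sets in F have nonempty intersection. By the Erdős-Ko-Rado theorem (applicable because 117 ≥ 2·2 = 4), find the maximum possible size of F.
max |F| = C(116, 1) = 116

The Erdős-Ko-Rado theorem states: for n ≥ 2k, an intersecting family of k-subsets of an n-element set has size at most C(n − 1, k − 1), with equality for 'star' families {A ⊆ [n] : |A| = k, i ∈ A} (fix an element i). For n = 117, k = 2: C(116, 1) = 116.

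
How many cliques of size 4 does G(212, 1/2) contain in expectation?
E[# K_4] = C(212, 4) · (1/2)^C(4, 2) = 81803645 / 2^6 = 1278181.953125

For each 4-subset S of vertices (there are C(212, 4) = 81803645 such S), let X_S = 1 if S induces a K_4 (all C(4, 2) = 6 edges present). Then P(X_S = 1) = (1/2)^6 = 1/64. By linearity of expectation, E[# K_4] = C(212, 4) · (1/2)^6 = 81803645 / 64 = 1278181.953125.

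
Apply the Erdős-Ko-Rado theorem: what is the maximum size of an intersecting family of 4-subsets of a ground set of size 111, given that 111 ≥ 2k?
max |F| = C(110, 3) = 215820

Erdős-Ko-Rado (1961): when n ≥ 2k, max |F| = C(n−1, k−1). The bound is attained by the star {A : i ∈ A} for any fixed i ∈ [n]. Here C(111−1, 4−1) = C(110, 3) = 215820.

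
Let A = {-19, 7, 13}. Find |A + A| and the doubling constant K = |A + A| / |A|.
K = |A + A| / |A| = 6/3 = 2

Enumerate A + A = {a + b : a, b ∈ A}. With |A| = 3, there are |A|^2 = 9 ordered sum pairs; collecting distinct values, A + A = {-38, -12, -6, 14, 20, 26}, so |A + A| = 6. Thus K = 6/3 = 2. For comparison, the minimum possible |A + A| over all 3-element sets is 2·3 − 1 = 5 (so min K = 5/3), attained only by arithmetic progressions.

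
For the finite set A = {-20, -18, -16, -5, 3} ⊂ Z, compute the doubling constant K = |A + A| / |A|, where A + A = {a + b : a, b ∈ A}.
K = |A + A| / |A| = 14/5

Enumerate A + A = {a + b : a, b ∈ A}. With |A| = 5, there are |A|^2 = 25 ordered sum pairs; collecting distinct values, A + A = {-40, -38, -36, -34, -32, -25, -23, -21, -17, -15, -13, -10, -2, 6}, so |A + A| = 14. Thus K = 14/5. For comparison, the minimum possible |A + A| over all 5-element sets is 2·5 − 1 = 9 (so min K = 9/5), attained only by arithmetic progressions.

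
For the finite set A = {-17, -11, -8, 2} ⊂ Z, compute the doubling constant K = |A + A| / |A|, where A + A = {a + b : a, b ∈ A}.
K = |A + A| / |A| = 10/4 = 5/2

Enumerate A + A = {a + b : a, b ∈ A}. With |A| = 4, there are |A|^2 = 16 ordered sum pairs; collecting distinct values, A + A = {-34, -28, -25, -22, -19, -16, -15, -9, -6, 4}, so |A + A| = 10. Thus K = 10/4 = 5/2. For comparison, the minimum possible |A + A| over all 4-element sets is 2·4 − 1 = 7 (so min K = 7/4), attained only by arithmetic progressions.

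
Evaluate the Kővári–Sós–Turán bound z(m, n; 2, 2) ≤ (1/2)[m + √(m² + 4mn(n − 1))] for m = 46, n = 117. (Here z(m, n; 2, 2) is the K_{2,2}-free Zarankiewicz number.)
z(46, 117; 2, 2) ≤ (1/2)[46 + √(46² + 4·46·117·116)] = (1/2)[46 + √2499364] = 813.4688

Kővári–Sós–Turán: let r_1, ..., r_46 be the row sums and z = Σ r_i the total number of 1s. Each pair of columns can share at most one row with both entries 1 (else a 2×2 all-ones block appears), so Σ_i C(r_i, 2) ≤ C(117, 2) = 6786. By convexity Σ_i C(r_i, 2) ≥ 46·C(z/46, 2) = z(z − 46)/(2·46), giving z² − 46z − 46·117·116 ≤ 0 and hence z ≤ (1/2)[46 + √(2116 + 4·624312)] = (1/2)[46 + √2499364] ≈ (1/2)(46 + 1580.9377) = 813.4688.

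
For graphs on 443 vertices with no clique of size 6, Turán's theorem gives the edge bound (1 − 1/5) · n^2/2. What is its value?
Turán density bound = (4/5) · 443^2/2 = 392498/5 ≈ 78499.6

Turán's theorem: ex(n, K_{r+1}) is achieved by the complete r-partite Turán graph T(n, r) with parts as balanced as possible, and is at most (1 − 1/r) · n^2/2. For r = 5, n = 443: the density bound is (4/5) · 196249/2 = 392498/5 ≈ 78499.6. The integer-valued extremum is e(T(443, 5)) = 78499, which is strictly less than the density bound 392498/5 since 5 ∤ 443 (the parts of T(443, 5) cannot all be equal).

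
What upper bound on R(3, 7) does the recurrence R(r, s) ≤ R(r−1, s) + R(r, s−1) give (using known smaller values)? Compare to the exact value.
R(3, 7) ≤ R(2, 7) + R(3, 6) = 7 + 18 = 25; exact value R(3, 7) = 23.

The Erdős–Szekeres recurrence R(r, s) ≤ R(r−1, s) + R(r, s−1) applied to (r, s) = (3, 7) gives
  R(3, 7) ≤ R(2, 7) + R(3, 6) = 7 + 18 = 25.
(Recall R(2, k) = k and R is symmetric.) The recurrence is not tight here (it gives 25, but the exact value is R(3, 7) = 23); the tight upper bound requires a sharper argument than the simple recurrence, combined with a lower-bound construction on K_{22}.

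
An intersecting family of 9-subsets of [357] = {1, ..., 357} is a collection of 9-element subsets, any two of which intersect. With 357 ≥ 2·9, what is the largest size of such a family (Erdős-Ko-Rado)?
max |F| = C(356, 8) = 5911246178451900

Erdős-Ko-Rado (1961): when n ≥ 2k, max |F| = C(n−1, k−1). The bound is attained by the star {A : i ∈ A} for any fixed i ∈ [n]. Here C(357−1, 9−1) = C(356, 8) = 5911246178451900.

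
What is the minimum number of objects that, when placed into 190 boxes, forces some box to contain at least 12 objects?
n = (12 − 1)·190 + 1 = 2091

By the generalised pigeonhole principle, to guarantee some box contains ≥ r objects we need more than (r − 1) · k objects total. Threshold: n = (r − 1) · k + 1. With r = 12 and k = 190: n = 11 · 190 + 1 = 2090 + 1 = 2091. For n = 2090 = 11 · 190, we can put exactly 11 objects in every box, avoiding 12 in any single one — so 2091 is tight.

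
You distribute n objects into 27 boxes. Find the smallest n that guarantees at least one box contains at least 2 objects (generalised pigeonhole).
n = (2 − 1)·27 + 1 = 28

By the generalised pigeonhole principle, to guarantee some box contains ≥ r objects we need more than (r − 1) · k objects total. Threshold: n = (r − 1) · k + 1. With r = 2 and k = 27: n = 1 · 27 + 1 = 27 + 1 = 28. For n = 27 = 1 · 27, we can put exactly 1 objects in every box, avoiding 2 in any single one — so 28 is tight.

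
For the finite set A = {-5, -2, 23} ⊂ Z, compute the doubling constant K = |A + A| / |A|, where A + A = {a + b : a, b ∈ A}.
K = |A + A| / |A| = 6/3 = 2

Enumerate A + A = {a + b : a, b ∈ A}. With |A| = 3, there are |A|^2 = 9 ordered sum pairs; collecting distinct values, A + A = {-10, -7, -4, 18, 21, 46}, so |A + A| = 6. Thus K = 6/3 = 2. For comparison, the minimum possible |A + A| over all 3-element sets is 2·3 − 1 = 5 (so min K = 5/3), attained only by arithmetic progressions.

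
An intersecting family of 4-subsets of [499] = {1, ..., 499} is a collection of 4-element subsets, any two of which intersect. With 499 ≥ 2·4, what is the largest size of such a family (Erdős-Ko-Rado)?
max |F| = C(498, 3) = 20460496

Erdős-Ko-Rado (1961): when n ≥ 2k, max |F| = C(n−1, k−1). The bound is attained by the star {A : i ∈ A} for any fixed i ∈ [n]. Here C(499−1, 4−1) = C(498, 3) = 20460496.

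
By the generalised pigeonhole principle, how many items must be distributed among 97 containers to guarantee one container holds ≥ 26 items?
n = (26 − 1)·97 + 1 = 2426

By the generalised pigeonhole principle, to guarantee some box contains ≥ r objects we need more than (r − 1) · k objects total. Threshold: n = (r − 1) · k + 1. With r = 26 and k = 97: n = 25 · 97 + 1 = 2425 + 1 = 2426. For n = 2425 = 25 · 97, we can put exactly 25 objects in every box, avoiding 26 in any single one — so 2426 is tight.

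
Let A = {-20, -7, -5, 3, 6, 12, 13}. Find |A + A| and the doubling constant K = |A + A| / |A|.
K = |A + A| / |A| = 26/7

Enumerate A + A = {a + b : a, b ∈ A}. With |A| = 7, there are |A|^2 = 49 ordered sum pairs; collecting distinct values, A + A = {-40, -27, -25, -17, -14, -12, -10, -8, -7, -4, -2, -1, 1, 5, 6, 7, 8, 9, 12, 15, 16, 18, 19, 24, 25, 26}, so |A + A| = 26. Thus K = 26/7. For comparison, the minimum possible |A + A| over all 7-element sets is 2·7 − 1 = 13 (so min K = 13/7), attained only by arithmetic progressions.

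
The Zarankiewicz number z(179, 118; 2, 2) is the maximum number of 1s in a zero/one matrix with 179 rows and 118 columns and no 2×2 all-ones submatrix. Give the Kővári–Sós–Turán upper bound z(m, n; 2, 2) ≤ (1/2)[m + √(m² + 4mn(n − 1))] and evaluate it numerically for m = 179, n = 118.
z(179, 118; 2, 2) ≤ (1/2)[179 + √(179² + 4·179·118·117)] = (1/2)[179 + √9917137] = 1664.0743

Kővári–Sós–Turán: let r_1, ..., r_179 be the row sums and z = Σ r_i the total number of 1s. Each pair of columns can share at most one row with both entries 1 (else a 2×2 all-ones block appears), so Σ_i C(r_i, 2) ≤ C(118, 2) = 6903. By convexity Σ_i C(r_i, 2) ≥ 179·C(z/179, 2) = z(z − 179)/(2·179), giving z² − 179z − 179·118·117 ≤ 0 and hence z ≤ (1/2)[179 + √(32041 + 4·2471274)] = (1/2)[179 + √9917137] ≈ (1/2)(179 + 3149.1486) = 1664.0743.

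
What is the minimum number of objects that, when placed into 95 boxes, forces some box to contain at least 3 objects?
n = (3 − 1)·95 + 1 = 191

By the generalised pigeonhole principle, to guarantee some box contains ≥ r objects we need more than (r − 1) · k objects total. Threshold: n = (r − 1) · k + 1. With r = 3 and k = 95: n = 2 · 95 + 1 = 190 + 1 = 191. For n = 190 = 2 · 95, we can put exactly 2 objects in every box, avoiding 3 in any single one — so 191 is tight.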